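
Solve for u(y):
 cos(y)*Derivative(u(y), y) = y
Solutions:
 u(y) = C1 + Integral(y/cos(y), y)


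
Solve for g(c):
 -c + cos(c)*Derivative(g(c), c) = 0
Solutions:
 g(c) = C1 + Integral(c/cos(c), c)


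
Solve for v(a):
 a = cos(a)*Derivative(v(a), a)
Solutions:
 v(a) = C1 + Integral(a/cos(a), a)


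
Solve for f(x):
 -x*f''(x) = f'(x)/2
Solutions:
 f(x) = C1 + C2*sqrt(x)


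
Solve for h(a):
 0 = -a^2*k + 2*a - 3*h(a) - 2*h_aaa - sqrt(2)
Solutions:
 h(a) = C3*exp(-2^(2/3)*3^(1/3)*a/2) - a^2*k/3 + 2*a/3 + (C1*sin(2^(2/3)*3^(5/6)*a/4) + C2*cos(2^(2/3)*3^(5/6)*a/4))*exp(2^(2/3)*3^(1/3)*a/4) - sqrt(2)/3


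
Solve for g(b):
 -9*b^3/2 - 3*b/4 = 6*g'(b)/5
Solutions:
 g(b) = C1 - 15*b^4/16 - 5*b^2/16


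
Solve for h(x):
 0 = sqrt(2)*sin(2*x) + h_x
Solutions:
 h(x) = C1 + sqrt(2)*cos(2*x)/2


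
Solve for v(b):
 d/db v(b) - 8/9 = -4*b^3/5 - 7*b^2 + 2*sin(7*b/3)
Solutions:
 v(b) = C1 - b^4/5 - 7*b^3/3 + 8*b/9 - 6*cos(7*b/3)/7


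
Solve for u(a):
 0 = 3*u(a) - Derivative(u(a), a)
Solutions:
 u(a) = C1*exp(3*a)


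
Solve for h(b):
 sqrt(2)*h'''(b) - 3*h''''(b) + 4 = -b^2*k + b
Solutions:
 h(b) = C1 + C2*b + C3*b^2 + C4*exp(sqrt(2)*b/3) - sqrt(2)*b^5*k/120 + b^4*(-6*k + sqrt(2))/48 + b^3*(-9*sqrt(2)*k - 4*sqrt(2) + 3)/12


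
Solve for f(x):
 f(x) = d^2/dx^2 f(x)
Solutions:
 f(x) = C1*exp(-x) + C2*exp(x)


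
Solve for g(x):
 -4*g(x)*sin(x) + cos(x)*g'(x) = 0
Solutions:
 g(x) = C1/cos(x)^4


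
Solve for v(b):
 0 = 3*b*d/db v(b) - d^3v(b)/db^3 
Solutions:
 v(b) = C1 + Integral(C2*airyai(3^(1/3)*b) + C3*airybi(3^(1/3)*b), b)


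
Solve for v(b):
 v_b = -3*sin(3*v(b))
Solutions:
 v(b) = -acos((-C1 - exp(18*b))/(C1 - exp(18*b)))/3 + 2*pi/3
 v(b) = acos((-C1 - exp(18*b))/(C1 - exp(18*b)))/3


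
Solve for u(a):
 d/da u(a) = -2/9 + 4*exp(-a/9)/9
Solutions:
 u(a) = C1 - 2*a/9 - 4*exp(-a/9)


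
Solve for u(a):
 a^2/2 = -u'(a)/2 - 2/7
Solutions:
 u(a) = C1 - a^3/3 - 4*a/7


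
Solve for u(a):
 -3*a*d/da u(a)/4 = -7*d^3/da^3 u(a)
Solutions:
 u(a) = C1 + Integral(C2*airyai(294^(1/3)*a/14) + C3*airybi(294^(1/3)*a/14), a)


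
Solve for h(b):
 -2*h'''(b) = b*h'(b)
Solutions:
 h(b) = C1 + Integral(C2*airyai(-2^(2/3)*b/2) + C3*airybi(-2^(2/3)*b/2), b)


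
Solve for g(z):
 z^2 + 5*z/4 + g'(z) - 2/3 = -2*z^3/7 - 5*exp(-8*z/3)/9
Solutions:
 g(z) = C1 - z^4/14 - z^3/3 - 5*z^2/8 + 2*z/3 + 5*exp(-8*z/3)/24


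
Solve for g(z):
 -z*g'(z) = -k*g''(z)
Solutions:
 g(z) = C1 + C2*erf(sqrt(2)*z*sqrt(-1/k)/2)/sqrt(-1/k)


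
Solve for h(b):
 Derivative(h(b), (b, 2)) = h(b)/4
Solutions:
 h(b) = C1*exp(-b/2) + C2*exp(b/2)


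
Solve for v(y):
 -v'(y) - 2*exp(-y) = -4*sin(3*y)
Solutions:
 v(y) = C1 - 4*cos(3*y)/3 + 2*exp(-y)


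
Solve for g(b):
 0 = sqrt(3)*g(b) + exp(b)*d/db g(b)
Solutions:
 g(b) = C1*exp(sqrt(3)*exp(-b))


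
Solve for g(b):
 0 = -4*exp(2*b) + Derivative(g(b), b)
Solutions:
 g(b) = C1 + 2*exp(2*b)


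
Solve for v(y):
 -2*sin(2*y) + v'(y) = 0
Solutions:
 v(y) = C1 - cos(2*y)


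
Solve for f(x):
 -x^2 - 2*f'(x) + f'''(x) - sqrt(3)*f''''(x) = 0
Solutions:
 f(x) = C1 + C2*exp(x*((sqrt(237) + 80*sqrt(3)/9)^(-1/3) + 2*sqrt(3) + 3*(sqrt(237) + 80*sqrt(3)/9)^(1/3))/18)*sin(sqrt(3)*x*(-3*(sqrt(237) + 80*sqrt(3)/9)^(1/3) + (sqrt(237) + 80*sqrt(3)/9)^(-1/3))/18) + C3*exp(x*((sqrt(237) + 80*sqrt(3)/9)^(-1/3) + 2*sqrt(3) + 3*(sqrt(237) + 80*sqrt(3)/9)^(1/3))/18)*cos(sqrt(3)*x*(-3*(sqrt(237) + 80*sqrt(3)/9)^(1/3) + (sqrt(237) + 80*sqrt(3)/9)^(-1/3))/18) + C4*exp(x*(-3*(sqrt(237) + 80*sqrt(3)/9)^(1/3) - 1/(sqrt(237) + 80*sqrt(3)/9)^(1/3) + sqrt(3))/9) - x^3/6 - x/2


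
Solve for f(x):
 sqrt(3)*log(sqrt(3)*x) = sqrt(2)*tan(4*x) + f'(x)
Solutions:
 f(x) = C1 + sqrt(3)*x*(log(x) - 1) + sqrt(3)*x*log(3)/2 + sqrt(2)*log(cos(4*x))/4


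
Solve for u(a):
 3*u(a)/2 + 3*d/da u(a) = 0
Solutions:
 u(a) = C1*exp(-a/2)


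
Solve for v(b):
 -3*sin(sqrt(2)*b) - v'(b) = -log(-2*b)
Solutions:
 v(b) = C1 + b*log(-b) - b + b*log(2) + 3*sqrt(2)*cos(sqrt(2)*b)/2


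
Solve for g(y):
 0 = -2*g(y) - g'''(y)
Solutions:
 g(y) = C3*exp(-2^(1/3)*y) + (C1*sin(2^(1/3)*sqrt(3)*y/2) + C2*cos(2^(1/3)*sqrt(3)*y/2))*exp(2^(1/3)*y/2)


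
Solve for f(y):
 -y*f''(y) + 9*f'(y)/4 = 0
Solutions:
 f(y) = C1 + C2*y^(13/4)


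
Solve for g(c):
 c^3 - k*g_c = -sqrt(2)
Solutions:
 g(c) = C1 + c^4/(4*k) + sqrt(2)*c/k


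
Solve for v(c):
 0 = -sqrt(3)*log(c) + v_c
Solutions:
 v(c) = C1 + sqrt(3)*c*log(c) - sqrt(3)*c


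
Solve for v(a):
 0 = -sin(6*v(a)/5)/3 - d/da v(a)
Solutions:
 a/3 + 5*log(cos(6*v(a)/5) - 1)/12 - 5*log(cos(6*v(a)/5) + 1)/12 = C1


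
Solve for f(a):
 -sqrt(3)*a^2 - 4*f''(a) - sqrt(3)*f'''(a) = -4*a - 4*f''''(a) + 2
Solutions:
 f(a) = C1 + C2*a + C3*exp(a*(sqrt(3) + sqrt(67))/8) + C4*exp(a*(-sqrt(67) + sqrt(3))/8) - sqrt(3)*a^4/48 + 11*a^3/48 + a^2*(-27*sqrt(3) - 16)/64


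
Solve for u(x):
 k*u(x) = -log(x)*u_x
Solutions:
 u(x) = C1*exp(-k*li(x))


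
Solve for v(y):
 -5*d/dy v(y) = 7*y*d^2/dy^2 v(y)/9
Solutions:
 v(y) = C1 + C2/y^(38/7)


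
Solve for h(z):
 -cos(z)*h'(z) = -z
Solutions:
 h(z) = C1 + Integral(z/cos(z), z)


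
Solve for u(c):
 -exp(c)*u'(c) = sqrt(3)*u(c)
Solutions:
 u(c) = C1*exp(sqrt(3)*exp(-c))


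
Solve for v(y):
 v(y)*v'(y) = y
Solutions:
 v(y) = -sqrt(C1 + y^2)
 v(y) = sqrt(C1 + y^2)


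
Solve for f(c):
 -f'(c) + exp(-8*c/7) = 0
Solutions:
 f(c) = C1 - 7*exp(-8*c/7)/8


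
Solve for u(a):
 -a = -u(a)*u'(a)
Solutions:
 u(a) = -sqrt(C1 + a^2)
 u(a) = sqrt(C1 + a^2)


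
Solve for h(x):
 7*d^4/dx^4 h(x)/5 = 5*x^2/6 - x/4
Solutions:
 h(x) = C1 + C2*x + C3*x^2 + C4*x^3 + 5*x^6/3024 - x^5/672


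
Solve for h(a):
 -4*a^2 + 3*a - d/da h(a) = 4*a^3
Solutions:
 h(a) = C1 - a^4 - 4*a^3/3 + 3*a^2/2


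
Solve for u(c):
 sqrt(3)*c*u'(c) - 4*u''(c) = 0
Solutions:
 u(c) = C1 + C2*erfi(sqrt(2)*3^(1/4)*c/4)


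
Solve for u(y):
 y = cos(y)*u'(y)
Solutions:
 u(y) = C1 + Integral(y/cos(y), y)


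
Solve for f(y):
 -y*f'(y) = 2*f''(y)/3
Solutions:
 f(y) = C1 + C2*erf(sqrt(3)*y/2)


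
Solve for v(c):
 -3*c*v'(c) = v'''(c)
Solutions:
 v(c) = C1 + Integral(C2*airyai(-3^(1/3)*c) + C3*airybi(-3^(1/3)*c), c)


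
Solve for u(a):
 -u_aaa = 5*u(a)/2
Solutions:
 u(a) = C3*exp(-2^(2/3)*5^(1/3)*a/2) + (C1*sin(2^(2/3)*sqrt(3)*5^(1/3)*a/4) + C2*cos(2^(2/3)*sqrt(3)*5^(1/3)*a/4))*exp(2^(2/3)*5^(1/3)*a/4)


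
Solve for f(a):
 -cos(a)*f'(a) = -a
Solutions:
 f(a) = C1 + Integral(a/cos(a), a)


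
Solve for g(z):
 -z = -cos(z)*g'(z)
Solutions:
 g(z) = C1 + Integral(z/cos(z), z)


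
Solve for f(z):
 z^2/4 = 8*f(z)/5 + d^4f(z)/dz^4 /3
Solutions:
 f(z) = 5*z^2/32 + (C1*sin(5^(3/4)*6^(1/4)*z/5) + C2*cos(5^(3/4)*6^(1/4)*z/5))*exp(-5^(3/4)*6^(1/4)*z/5) + (C3*sin(5^(3/4)*6^(1/4)*z/5) + C4*cos(5^(3/4)*6^(1/4)*z/5))*exp(5^(3/4)*6^(1/4)*z/5)


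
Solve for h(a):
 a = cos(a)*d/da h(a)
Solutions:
 h(a) = C1 + Integral(a/cos(a), a)


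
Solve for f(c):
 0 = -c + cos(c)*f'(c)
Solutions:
 f(c) = C1 + Integral(c/cos(c), c)


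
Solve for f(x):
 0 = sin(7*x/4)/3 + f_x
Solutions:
 f(x) = C1 + 4*cos(7*x/4)/21


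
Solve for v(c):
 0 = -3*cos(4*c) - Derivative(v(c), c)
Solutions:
 v(c) = C1 - 3*sin(4*c)/4


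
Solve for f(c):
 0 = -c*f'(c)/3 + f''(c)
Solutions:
 f(c) = C1 + C2*erfi(sqrt(6)*c/6)


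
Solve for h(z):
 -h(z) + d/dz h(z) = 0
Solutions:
 h(z) = C1*exp(z)


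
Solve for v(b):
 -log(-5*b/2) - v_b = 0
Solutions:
 v(b) = C1 - b*log(-b) + b*(-log(5) + log(2) + 1)


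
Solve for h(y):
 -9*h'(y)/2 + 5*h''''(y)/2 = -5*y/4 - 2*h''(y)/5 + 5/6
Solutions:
 h(y) = C1 + C2*exp(-y*(-8*18^(1/3)/(2025 + sqrt(4101393))^(1/3) + 12^(1/3)*(2025 + sqrt(4101393))^(1/3))/60)*sin(2^(1/3)*3^(1/6)*y*(24/(2025 + sqrt(4101393))^(1/3) + 2^(1/3)*3^(2/3)*(2025 + sqrt(4101393))^(1/3))/60) + C3*exp(-y*(-8*18^(1/3)/(2025 + sqrt(4101393))^(1/3) + 12^(1/3)*(2025 + sqrt(4101393))^(1/3))/60)*cos(2^(1/3)*3^(1/6)*y*(24/(2025 + sqrt(4101393))^(1/3) + 2^(1/3)*3^(2/3)*(2025 + sqrt(4101393))^(1/3))/60) + C4*exp(y*(-8*18^(1/3)/(2025 + sqrt(4101393))^(1/3) + 12^(1/3)*(2025 + sqrt(4101393))^(1/3))/30) + 5*y^2/36 - 13*y/81


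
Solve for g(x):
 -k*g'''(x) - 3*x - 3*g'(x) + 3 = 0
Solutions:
 g(x) = C1 + C2*exp(-sqrt(3)*x*sqrt(-1/k)) + C3*exp(sqrt(3)*x*sqrt(-1/k)) - x^2/2 + x


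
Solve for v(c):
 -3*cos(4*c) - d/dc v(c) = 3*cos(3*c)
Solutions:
 v(c) = C1 - sin(3*c) - 3*sin(4*c)/4


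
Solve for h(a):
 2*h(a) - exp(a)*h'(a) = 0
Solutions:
 h(a) = C1*exp(-2*exp(-a))


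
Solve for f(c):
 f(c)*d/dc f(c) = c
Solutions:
 f(c) = -sqrt(C1 + c^2)
 f(c) = sqrt(C1 + c^2)


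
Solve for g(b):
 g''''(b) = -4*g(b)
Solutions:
 g(b) = (C1*sin(b) + C2*cos(b))*exp(-b) + (C3*sin(b) + C4*cos(b))*exp(b)


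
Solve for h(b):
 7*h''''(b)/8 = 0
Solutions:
 h(b) = C1 + C2*b + C3*b^2 + C4*b^3


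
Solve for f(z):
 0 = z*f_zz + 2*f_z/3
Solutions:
 f(z) = C1 + C2*z^(1/3)


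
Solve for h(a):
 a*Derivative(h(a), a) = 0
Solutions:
 h(a) = C1


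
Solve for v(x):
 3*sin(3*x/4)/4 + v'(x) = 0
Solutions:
 v(x) = C1 + cos(3*x/4)


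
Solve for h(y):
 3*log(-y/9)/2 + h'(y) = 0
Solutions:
 h(y) = C1 - 3*y*log(-y)/2 + y*(3/2 + 3*log(3))


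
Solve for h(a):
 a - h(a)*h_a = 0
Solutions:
 h(a) = -sqrt(C1 + a^2)
 h(a) = sqrt(C1 + a^2)


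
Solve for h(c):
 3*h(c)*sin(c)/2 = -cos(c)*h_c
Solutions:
 h(c) = C1*cos(c)^(3/2)


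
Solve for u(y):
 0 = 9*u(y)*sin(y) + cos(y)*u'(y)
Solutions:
 u(y) = C1*cos(y)^9


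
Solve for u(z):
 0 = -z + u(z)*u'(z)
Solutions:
 u(z) = -sqrt(C1 + z^2)
 u(z) = sqrt(C1 + z^2)


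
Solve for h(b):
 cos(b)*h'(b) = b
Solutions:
 h(b) = C1 + Integral(b/cos(b), b)


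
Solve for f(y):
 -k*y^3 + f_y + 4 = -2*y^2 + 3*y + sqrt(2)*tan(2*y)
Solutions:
 f(y) = C1 + k*y^4/4 - 2*y^3/3 + 3*y^2/2 - 4*y - sqrt(2)*log(cos(2*y))/2


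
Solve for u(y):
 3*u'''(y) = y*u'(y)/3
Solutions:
 u(y) = C1 + Integral(C2*airyai(3^(1/3)*y/3) + C3*airybi(3^(1/3)*y/3), y)


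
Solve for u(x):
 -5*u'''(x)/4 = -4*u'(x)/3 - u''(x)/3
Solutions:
 u(x) = C1 + C2*exp(2*x*(1 - sqrt(61))/15) + C3*exp(2*x*(1 + sqrt(61))/15)


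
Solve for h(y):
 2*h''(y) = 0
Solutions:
 h(y) = C1 + C2*y


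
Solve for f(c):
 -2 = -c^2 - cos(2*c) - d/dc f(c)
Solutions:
 f(c) = C1 - c^3/3 + 2*c - sin(2*c)/2


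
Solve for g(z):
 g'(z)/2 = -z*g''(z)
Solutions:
 g(z) = C1 + C2*sqrt(z)


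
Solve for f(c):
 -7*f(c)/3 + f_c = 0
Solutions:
 f(c) = C1*exp(7*c/3)


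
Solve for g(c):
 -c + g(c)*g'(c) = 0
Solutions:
 g(c) = -sqrt(C1 + c^2)
 g(c) = sqrt(C1 + c^2)


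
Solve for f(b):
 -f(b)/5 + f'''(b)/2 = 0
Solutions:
 f(b) = C3*exp(2^(1/3)*5^(2/3)*b/5) + (C1*sin(2^(1/3)*sqrt(3)*5^(2/3)*b/10) + C2*cos(2^(1/3)*sqrt(3)*5^(2/3)*b/10))*exp(-2^(1/3)*5^(2/3)*b/10)


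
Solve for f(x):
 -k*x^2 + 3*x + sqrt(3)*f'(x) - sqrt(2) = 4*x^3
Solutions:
 f(x) = C1 + sqrt(3)*k*x^3/9 + sqrt(3)*x^4/3 - sqrt(3)*x^2/2 + sqrt(6)*x/3


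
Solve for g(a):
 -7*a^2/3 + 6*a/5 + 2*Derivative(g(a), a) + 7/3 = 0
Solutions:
 g(a) = C1 + 7*a^3/18 - 3*a^2/10 - 7*a/6


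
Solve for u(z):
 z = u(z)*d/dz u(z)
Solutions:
 u(z) = -sqrt(C1 + z^2)
 u(z) = sqrt(C1 + z^2)


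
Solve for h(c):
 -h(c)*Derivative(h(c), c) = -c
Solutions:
 h(c) = -sqrt(C1 + c^2)
 h(c) = sqrt(C1 + c^2)


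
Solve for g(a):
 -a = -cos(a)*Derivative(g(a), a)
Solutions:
 g(a) = C1 + Integral(a/cos(a), a)


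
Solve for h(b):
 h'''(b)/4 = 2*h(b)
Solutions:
 h(b) = C3*exp(2*b) + (C1*sin(sqrt(3)*b) + C2*cos(sqrt(3)*b))*exp(-b)


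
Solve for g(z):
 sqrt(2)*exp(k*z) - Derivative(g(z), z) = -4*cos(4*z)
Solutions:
 g(z) = C1 + sin(4*z) + sqrt(2)*exp(k*z)/k


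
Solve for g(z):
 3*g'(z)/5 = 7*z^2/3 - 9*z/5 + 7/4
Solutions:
 g(z) = C1 + 35*z^3/27 - 3*z^2/2 + 35*z/12


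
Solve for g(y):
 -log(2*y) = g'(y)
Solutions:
 g(y) = C1 - y*log(y) - y*log(2) + y


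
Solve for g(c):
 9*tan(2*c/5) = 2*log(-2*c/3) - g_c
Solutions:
 g(c) = C1 + 2*c*log(-c) - 2*c*log(3) - 2*c + 2*c*log(2) + 45*log(cos(2*c/5))/2


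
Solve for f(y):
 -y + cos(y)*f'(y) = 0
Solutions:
 f(y) = C1 + Integral(y/cos(y), y)


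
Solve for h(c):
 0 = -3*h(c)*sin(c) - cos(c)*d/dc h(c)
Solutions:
 h(c) = C1*cos(c)^3


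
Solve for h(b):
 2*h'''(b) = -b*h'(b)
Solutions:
 h(b) = C1 + Integral(C2*airyai(-2^(2/3)*b/2) + C3*airybi(-2^(2/3)*b/2), b)


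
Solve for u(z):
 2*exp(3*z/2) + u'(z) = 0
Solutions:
 u(z) = C1 - 4*exp(3*z/2)/3


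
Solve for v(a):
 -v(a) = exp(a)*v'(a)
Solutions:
 v(a) = C1*exp(exp(-a))


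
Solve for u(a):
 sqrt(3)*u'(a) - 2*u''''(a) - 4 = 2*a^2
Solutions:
 u(a) = C1 + C4*exp(2^(2/3)*3^(1/6)*a/2) + 2*sqrt(3)*a^3/9 + 4*sqrt(3)*a/3 + (C2*sin(6^(2/3)*a/4) + C3*cos(6^(2/3)*a/4))*exp(-2^(2/3)*3^(1/6)*a/4)


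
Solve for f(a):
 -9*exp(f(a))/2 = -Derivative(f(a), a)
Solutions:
 f(a) = log(-1/(C1 + 9*a)) + log(2)


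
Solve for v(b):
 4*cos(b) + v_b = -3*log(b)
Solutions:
 v(b) = C1 - 3*b*log(b) + 3*b - 4*sin(b)


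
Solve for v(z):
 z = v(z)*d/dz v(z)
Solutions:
 v(z) = -sqrt(C1 + z^2)
 v(z) = sqrt(C1 + z^2)


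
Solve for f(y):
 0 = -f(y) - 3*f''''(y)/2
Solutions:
 f(y) = (C1*sin(6^(3/4)*y/6) + C2*cos(6^(3/4)*y/6))*exp(-6^(3/4)*y/6) + (C3*sin(6^(3/4)*y/6) + C4*cos(6^(3/4)*y/6))*exp(6^(3/4)*y/6)


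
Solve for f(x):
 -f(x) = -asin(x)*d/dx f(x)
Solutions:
 f(x) = C1*exp(Integral(1/asin(x), x))


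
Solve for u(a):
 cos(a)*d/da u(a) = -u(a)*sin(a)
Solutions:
 u(a) = C1*cos(a)


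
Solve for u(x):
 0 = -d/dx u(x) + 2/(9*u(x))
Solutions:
 u(x) = -sqrt(C1 + 4*x)/3
 u(x) = sqrt(C1 + 4*x)/3


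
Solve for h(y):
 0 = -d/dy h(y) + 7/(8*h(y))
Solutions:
 h(y) = -sqrt(C1 + 7*y)/2
 h(y) = sqrt(C1 + 7*y)/2


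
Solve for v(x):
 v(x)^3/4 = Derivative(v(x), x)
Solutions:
 v(x) = -sqrt(2)*sqrt(-1/(C1 + x))
 v(x) = sqrt(2)*sqrt(-1/(C1 + x))


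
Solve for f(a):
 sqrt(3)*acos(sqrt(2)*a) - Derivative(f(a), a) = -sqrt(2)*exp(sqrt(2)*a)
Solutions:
 f(a) = C1 + sqrt(3)*(a*acos(sqrt(2)*a) - sqrt(2)*sqrt(1 - 2*a^2)/2) + exp(sqrt(2)*a)


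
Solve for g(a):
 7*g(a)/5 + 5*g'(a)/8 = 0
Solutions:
 g(a) = C1*exp(-56*a/25)


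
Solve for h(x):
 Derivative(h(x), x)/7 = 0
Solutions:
 h(x) = C1


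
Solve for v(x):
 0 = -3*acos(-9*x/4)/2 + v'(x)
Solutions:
 v(x) = C1 + 3*x*acos(-9*x/4)/2 + sqrt(16 - 81*x^2)/6


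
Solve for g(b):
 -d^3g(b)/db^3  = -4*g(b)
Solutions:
 g(b) = C3*exp(2^(2/3)*b) + (C1*sin(2^(2/3)*sqrt(3)*b/2) + C2*cos(2^(2/3)*sqrt(3)*b/2))*exp(-2^(2/3)*b/2)


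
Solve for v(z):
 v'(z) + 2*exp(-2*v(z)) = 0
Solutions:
 v(z) = log(-sqrt(C1 - 4*z))
 v(z) = log(C1 - 4*z)/2


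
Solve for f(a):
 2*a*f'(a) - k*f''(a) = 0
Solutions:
 f(a) = C1 + C2*erf(a*sqrt(-1/k))/sqrt(-1/k)


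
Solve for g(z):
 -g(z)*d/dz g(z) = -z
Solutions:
 g(z) = -sqrt(C1 + z^2)
 g(z) = sqrt(C1 + z^2)


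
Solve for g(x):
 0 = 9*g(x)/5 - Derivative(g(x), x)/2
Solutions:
 g(x) = C1*exp(18*x/5)


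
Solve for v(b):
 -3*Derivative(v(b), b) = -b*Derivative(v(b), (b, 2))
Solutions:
 v(b) = C1 + C2*b^4


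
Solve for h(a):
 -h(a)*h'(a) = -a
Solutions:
 h(a) = -sqrt(C1 + a^2)
 h(a) = sqrt(C1 + a^2)


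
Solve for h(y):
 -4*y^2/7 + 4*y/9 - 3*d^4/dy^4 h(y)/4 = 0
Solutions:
 h(y) = C1 + C2*y + C3*y^2 + C4*y^3 - 2*y^6/945 + 2*y^5/405


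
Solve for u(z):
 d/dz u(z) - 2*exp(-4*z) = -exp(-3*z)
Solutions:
 u(z) = C1 + exp(-3*z)/3 - exp(-4*z)/2


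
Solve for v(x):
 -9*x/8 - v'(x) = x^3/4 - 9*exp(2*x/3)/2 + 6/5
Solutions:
 v(x) = C1 - x^4/16 - 9*x^2/16 - 6*x/5 + 27*exp(2*x/3)/4


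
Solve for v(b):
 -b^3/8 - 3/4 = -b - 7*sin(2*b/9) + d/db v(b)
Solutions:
 v(b) = C1 - b^4/32 + b^2/2 - 3*b/4 - 63*cos(2*b/9)/2


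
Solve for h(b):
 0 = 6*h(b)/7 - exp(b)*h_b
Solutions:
 h(b) = C1*exp(-6*exp(-b)/7)


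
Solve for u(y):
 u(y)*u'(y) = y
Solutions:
 u(y) = -sqrt(C1 + y^2)
 u(y) = sqrt(C1 + y^2)


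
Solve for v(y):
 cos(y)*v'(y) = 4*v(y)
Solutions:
 v(y) = C1*(sin(y)^2 + 2*sin(y) + 1)/(sin(y)^2 - 2*sin(y) + 1)


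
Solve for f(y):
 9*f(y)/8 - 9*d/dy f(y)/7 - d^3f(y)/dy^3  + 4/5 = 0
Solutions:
 f(y) = C1*exp(-y*(-8*3^(2/3)*98^(1/3)/(147 + sqrt(26985))^(1/3) + 84^(1/3)*(147 + sqrt(26985))^(1/3))/56)*sin(3^(1/6)*y*(24*98^(1/3)/(147 + sqrt(26985))^(1/3) + 28^(1/3)*3^(2/3)*(147 + sqrt(26985))^(1/3))/56) + C2*exp(-y*(-8*3^(2/3)*98^(1/3)/(147 + sqrt(26985))^(1/3) + 84^(1/3)*(147 + sqrt(26985))^(1/3))/56)*cos(3^(1/6)*y*(24*98^(1/3)/(147 + sqrt(26985))^(1/3) + 28^(1/3)*3^(2/3)*(147 + sqrt(26985))^(1/3))/56) + C3*exp(y*(-8*3^(2/3)*98^(1/3)/(147 + sqrt(26985))^(1/3) + 84^(1/3)*(147 + sqrt(26985))^(1/3))/28) - 32/45


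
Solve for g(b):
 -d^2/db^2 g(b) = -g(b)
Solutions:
 g(b) = C1*exp(-b) + C2*exp(b)


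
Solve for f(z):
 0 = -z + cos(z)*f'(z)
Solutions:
 f(z) = C1 + Integral(z/cos(z), z)


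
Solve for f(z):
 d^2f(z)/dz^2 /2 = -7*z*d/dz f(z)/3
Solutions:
 f(z) = C1 + C2*erf(sqrt(21)*z/3)


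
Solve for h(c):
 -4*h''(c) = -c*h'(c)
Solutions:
 h(c) = C1 + C2*erfi(sqrt(2)*c/4)


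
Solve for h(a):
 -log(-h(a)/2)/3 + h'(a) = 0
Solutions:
 -3*Integral(1/(log(-_y) - log(2)), (_y, h(a))) = C1 - a


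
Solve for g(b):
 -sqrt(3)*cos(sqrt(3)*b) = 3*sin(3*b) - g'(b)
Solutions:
 g(b) = C1 + sin(sqrt(3)*b) - cos(3*b)


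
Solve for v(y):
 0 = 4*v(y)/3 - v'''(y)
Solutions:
 v(y) = C3*exp(6^(2/3)*y/3) + (C1*sin(2^(2/3)*3^(1/6)*y/2) + C2*cos(2^(2/3)*3^(1/6)*y/2))*exp(-6^(2/3)*y/6)


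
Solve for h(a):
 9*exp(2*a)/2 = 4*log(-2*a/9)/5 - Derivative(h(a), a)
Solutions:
 h(a) = C1 + 4*a*log(-a)/5 + 4*a*(-2*log(3) - 1 + log(2))/5 - 9*exp(2*a)/4


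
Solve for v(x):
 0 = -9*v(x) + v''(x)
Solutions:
 v(x) = C1*exp(-3*x) + C2*exp(3*x)


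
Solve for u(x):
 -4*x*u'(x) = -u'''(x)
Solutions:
 u(x) = C1 + Integral(C2*airyai(2^(2/3)*x) + C3*airybi(2^(2/3)*x), x)


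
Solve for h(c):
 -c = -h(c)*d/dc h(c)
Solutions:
 h(c) = -sqrt(C1 + c^2)
 h(c) = sqrt(C1 + c^2)


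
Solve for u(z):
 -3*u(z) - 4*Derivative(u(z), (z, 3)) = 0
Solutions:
 u(z) = C3*exp(-6^(1/3)*z/2) + (C1*sin(2^(1/3)*3^(5/6)*z/4) + C2*cos(2^(1/3)*3^(5/6)*z/4))*exp(6^(1/3)*z/4)


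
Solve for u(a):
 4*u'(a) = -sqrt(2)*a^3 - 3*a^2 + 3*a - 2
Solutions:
 u(a) = C1 - sqrt(2)*a^4/16 - a^3/4 + 3*a^2/8 - a/2


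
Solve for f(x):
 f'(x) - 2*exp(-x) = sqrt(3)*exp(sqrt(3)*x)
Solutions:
 f(x) = C1 + exp(sqrt(3)*x) - 2*exp(-x)


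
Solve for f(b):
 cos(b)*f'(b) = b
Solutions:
 f(b) = C1 + Integral(b/cos(b), b)


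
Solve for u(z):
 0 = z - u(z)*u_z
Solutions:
 u(z) = -sqrt(C1 + z^2)
 u(z) = sqrt(C1 + z^2)


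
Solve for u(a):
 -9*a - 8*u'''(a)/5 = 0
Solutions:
 u(a) = C1 + C2*a + C3*a^2 - 15*a^4/64


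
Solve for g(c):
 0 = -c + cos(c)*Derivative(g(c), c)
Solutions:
 g(c) = C1 + Integral(c/cos(c), c)


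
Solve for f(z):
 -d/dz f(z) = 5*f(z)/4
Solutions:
 f(z) = C1*exp(-5*z/4)


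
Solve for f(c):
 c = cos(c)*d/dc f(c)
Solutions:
 f(c) = C1 + Integral(c/cos(c), c)


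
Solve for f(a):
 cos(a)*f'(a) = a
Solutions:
 f(a) = C1 + Integral(a/cos(a), a)


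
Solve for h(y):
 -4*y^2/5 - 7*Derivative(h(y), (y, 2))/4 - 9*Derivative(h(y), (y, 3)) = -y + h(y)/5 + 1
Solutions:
 h(y) = C1*exp(y*(-70 + 245*5^(1/3)/(216*sqrt(110121) + 71699)^(1/3) + 5^(2/3)*(216*sqrt(110121) + 71699)^(1/3))/1080)*sin(sqrt(3)*5^(1/3)*y*(-5^(1/3)*(216*sqrt(110121) + 71699)^(1/3) + 245/(216*sqrt(110121) + 71699)^(1/3))/1080) + C2*exp(y*(-70 + 245*5^(1/3)/(216*sqrt(110121) + 71699)^(1/3) + 5^(2/3)*(216*sqrt(110121) + 71699)^(1/3))/1080)*cos(sqrt(3)*5^(1/3)*y*(-5^(1/3)*(216*sqrt(110121) + 71699)^(1/3) + 245/(216*sqrt(110121) + 71699)^(1/3))/1080) + C3*exp(-y*(245*5^(1/3)/(216*sqrt(110121) + 71699)^(1/3) + 35 + 5^(2/3)*(216*sqrt(110121) + 71699)^(1/3))/540) - 4*y^2 + 5*y + 65


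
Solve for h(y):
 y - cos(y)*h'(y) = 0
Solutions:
 h(y) = C1 + Integral(y/cos(y), y)


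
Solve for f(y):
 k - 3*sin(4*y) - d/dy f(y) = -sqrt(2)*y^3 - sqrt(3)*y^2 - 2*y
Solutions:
 f(y) = C1 + k*y + sqrt(2)*y^4/4 + sqrt(3)*y^3/3 + y^2 + 3*cos(4*y)/4


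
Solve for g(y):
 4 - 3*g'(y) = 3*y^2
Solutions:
 g(y) = C1 - y^3/3 + 4*y/3


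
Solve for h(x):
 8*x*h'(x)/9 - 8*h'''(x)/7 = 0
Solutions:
 h(x) = C1 + Integral(C2*airyai(21^(1/3)*x/3) + C3*airybi(21^(1/3)*x/3), x)


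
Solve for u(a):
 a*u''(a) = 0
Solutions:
 u(a) = C1 + C2*a


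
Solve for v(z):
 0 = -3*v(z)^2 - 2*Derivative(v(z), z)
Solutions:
 v(z) = 2/(C1 + 3*z)


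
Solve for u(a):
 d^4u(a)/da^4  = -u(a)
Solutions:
 u(a) = (C1*sin(sqrt(2)*a/2) + C2*cos(sqrt(2)*a/2))*exp(-sqrt(2)*a/2) + (C3*sin(sqrt(2)*a/2) + C4*cos(sqrt(2)*a/2))*exp(sqrt(2)*a/2)


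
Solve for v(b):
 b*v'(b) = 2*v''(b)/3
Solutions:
 v(b) = C1 + C2*erfi(sqrt(3)*b/2)


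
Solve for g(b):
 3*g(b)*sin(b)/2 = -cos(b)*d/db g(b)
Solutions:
 g(b) = C1*cos(b)^(3/2)


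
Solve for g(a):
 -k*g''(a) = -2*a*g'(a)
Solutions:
 g(a) = C1 + C2*erf(a*sqrt(-1/k))/sqrt(-1/k)


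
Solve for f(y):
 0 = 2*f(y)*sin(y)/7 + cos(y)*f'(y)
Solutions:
 f(y) = C1*cos(y)^(2/7)


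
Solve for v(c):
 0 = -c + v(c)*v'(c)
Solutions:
 v(c) = -sqrt(C1 + c^2)
 v(c) = sqrt(C1 + c^2)


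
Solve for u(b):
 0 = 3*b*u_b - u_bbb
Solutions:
 u(b) = C1 + Integral(C2*airyai(3^(1/3)*b) + C3*airybi(3^(1/3)*b), b)


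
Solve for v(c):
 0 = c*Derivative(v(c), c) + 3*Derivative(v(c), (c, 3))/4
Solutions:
 v(c) = C1 + Integral(C2*airyai(-6^(2/3)*c/3) + C3*airybi(-6^(2/3)*c/3), c)


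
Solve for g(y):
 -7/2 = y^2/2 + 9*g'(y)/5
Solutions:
 g(y) = C1 - 5*y^3/54 - 35*y/18


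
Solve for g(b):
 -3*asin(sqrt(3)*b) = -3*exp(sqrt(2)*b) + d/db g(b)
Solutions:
 g(b) = C1 - 3*b*asin(sqrt(3)*b) - sqrt(3)*sqrt(1 - 3*b^2) + 3*sqrt(2)*exp(sqrt(2)*b)/2


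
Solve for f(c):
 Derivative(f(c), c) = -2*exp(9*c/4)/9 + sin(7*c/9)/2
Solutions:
 f(c) = C1 - 8*exp(9*c/4)/81 - 9*cos(7*c/9)/14


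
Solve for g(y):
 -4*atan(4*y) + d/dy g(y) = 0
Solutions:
 g(y) = C1 + 4*y*atan(4*y) - log(16*y^2 + 1)/2


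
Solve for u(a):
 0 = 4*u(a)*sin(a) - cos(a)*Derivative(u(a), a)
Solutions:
 u(a) = C1/cos(a)^4


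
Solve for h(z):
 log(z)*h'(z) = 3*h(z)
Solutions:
 h(z) = C1*exp(3*li(z))


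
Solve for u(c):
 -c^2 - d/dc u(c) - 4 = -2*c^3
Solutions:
 u(c) = C1 + c^4/2 - c^3/3 - 4*c


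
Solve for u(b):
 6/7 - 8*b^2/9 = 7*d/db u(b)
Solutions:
 u(b) = C1 - 8*b^3/189 + 6*b/49


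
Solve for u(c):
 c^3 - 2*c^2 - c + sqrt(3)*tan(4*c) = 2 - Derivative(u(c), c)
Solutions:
 u(c) = C1 - c^4/4 + 2*c^3/3 + c^2/2 + 2*c + sqrt(3)*log(cos(4*c))/4


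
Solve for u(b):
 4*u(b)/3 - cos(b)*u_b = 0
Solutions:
 u(b) = C1*(sin(b) + 1)^(2/3)/(sin(b) - 1)^(2/3)


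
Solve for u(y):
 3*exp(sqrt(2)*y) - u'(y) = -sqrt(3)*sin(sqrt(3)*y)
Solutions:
 u(y) = C1 + 3*sqrt(2)*exp(sqrt(2)*y)/2 - cos(sqrt(3)*y)


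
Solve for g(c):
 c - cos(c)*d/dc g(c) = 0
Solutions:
 g(c) = C1 + Integral(c/cos(c), c)


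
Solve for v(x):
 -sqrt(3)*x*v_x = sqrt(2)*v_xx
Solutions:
 v(x) = C1 + C2*erf(6^(1/4)*x/2)


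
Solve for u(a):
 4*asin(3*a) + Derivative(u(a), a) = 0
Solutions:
 u(a) = C1 - 4*a*asin(3*a) - 4*sqrt(1 - 9*a^2)/3


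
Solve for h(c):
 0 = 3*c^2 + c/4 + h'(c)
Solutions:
 h(c) = C1 - c^3 - c^2/8


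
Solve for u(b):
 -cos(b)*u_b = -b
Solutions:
 u(b) = C1 + Integral(b/cos(b), b)


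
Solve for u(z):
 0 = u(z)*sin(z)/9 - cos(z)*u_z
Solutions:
 u(z) = C1/cos(z)^(1/9)


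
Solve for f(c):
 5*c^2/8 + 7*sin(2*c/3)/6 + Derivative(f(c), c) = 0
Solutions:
 f(c) = C1 - 5*c^3/24 + 7*cos(2*c/3)/4


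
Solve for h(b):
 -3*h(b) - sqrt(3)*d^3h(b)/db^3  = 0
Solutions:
 h(b) = C3*exp(-3^(1/6)*b) + (C1*sin(3^(2/3)*b/2) + C2*cos(3^(2/3)*b/2))*exp(3^(1/6)*b/2)


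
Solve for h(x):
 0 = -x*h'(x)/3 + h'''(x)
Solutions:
 h(x) = C1 + Integral(C2*airyai(3^(2/3)*x/3) + C3*airybi(3^(2/3)*x/3), x)


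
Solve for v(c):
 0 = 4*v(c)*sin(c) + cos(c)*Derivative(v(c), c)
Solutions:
 v(c) = C1*cos(c)^4


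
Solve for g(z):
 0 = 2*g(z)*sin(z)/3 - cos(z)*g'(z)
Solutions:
 g(z) = C1/cos(z)^(2/3)


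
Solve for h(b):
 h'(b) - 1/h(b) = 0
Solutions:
 h(b) = -sqrt(C1 + 2*b)
 h(b) = sqrt(C1 + 2*b)


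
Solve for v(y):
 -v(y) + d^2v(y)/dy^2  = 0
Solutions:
 v(y) = C1*exp(-y) + C2*exp(y)


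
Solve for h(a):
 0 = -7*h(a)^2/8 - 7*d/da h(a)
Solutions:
 h(a) = 8/(C1 + a)


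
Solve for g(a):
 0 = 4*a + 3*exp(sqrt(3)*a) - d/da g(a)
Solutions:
 g(a) = C1 + 2*a^2 + sqrt(3)*exp(sqrt(3)*a)


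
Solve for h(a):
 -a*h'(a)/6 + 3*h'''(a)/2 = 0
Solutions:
 h(a) = C1 + Integral(C2*airyai(3^(1/3)*a/3) + C3*airybi(3^(1/3)*a/3), a)


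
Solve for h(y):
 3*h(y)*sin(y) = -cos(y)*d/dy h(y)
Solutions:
 h(y) = C1*cos(y)^3


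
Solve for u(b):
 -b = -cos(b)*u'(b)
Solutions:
 u(b) = C1 + Integral(b/cos(b), b)


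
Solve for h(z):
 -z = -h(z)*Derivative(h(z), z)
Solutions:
 h(z) = -sqrt(C1 + z^2)
 h(z) = sqrt(C1 + z^2)


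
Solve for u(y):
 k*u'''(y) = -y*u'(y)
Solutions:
 u(y) = C1 + Integral(C2*airyai(y*(-1/k)^(1/3)) + C3*airybi(y*(-1/k)^(1/3)), y)


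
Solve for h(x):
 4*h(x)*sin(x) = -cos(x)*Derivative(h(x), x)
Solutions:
 h(x) = C1*cos(x)^4


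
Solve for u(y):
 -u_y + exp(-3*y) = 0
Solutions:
 u(y) = C1 - exp(-3*y)/3


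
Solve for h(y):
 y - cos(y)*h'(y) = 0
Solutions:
 h(y) = C1 + Integral(y/cos(y), y)


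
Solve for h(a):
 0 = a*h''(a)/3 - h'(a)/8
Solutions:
 h(a) = C1 + C2*a^(11/8)


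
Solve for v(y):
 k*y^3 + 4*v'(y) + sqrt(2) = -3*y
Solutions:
 v(y) = C1 - k*y^4/16 - 3*y^2/8 - sqrt(2)*y/4


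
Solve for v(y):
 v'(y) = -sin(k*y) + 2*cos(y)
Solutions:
 v(y) = C1 + 2*sin(y) + cos(k*y)/k


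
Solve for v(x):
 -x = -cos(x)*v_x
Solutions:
 v(x) = C1 + Integral(x/cos(x), x)


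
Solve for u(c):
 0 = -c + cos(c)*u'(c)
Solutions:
 u(c) = C1 + Integral(c/cos(c), c)


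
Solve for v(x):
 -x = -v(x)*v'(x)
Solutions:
 v(x) = -sqrt(C1 + x^2)
 v(x) = sqrt(C1 + x^2)


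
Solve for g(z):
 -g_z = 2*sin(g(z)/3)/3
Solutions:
 2*z/3 + 3*log(cos(g(z)/3) - 1)/2 - 3*log(cos(g(z)/3) + 1)/2 = C1


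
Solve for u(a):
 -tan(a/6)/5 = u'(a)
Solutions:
 u(a) = C1 + 6*log(cos(a/6))/5


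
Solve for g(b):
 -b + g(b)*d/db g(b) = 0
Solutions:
 g(b) = -sqrt(C1 + b^2)
 g(b) = sqrt(C1 + b^2)


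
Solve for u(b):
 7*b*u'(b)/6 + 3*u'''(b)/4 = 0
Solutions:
 u(b) = C1 + Integral(C2*airyai(-42^(1/3)*b/3) + C3*airybi(-42^(1/3)*b/3), b)


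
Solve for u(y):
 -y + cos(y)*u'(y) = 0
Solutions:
 u(y) = C1 + Integral(y/cos(y), y)


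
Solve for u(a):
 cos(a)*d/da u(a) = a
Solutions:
 u(a) = C1 + Integral(a/cos(a), a)


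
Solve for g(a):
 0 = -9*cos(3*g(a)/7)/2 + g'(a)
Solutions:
 -9*a/2 - 7*log(sin(3*g(a)/7) - 1)/6 + 7*log(sin(3*g(a)/7) + 1)/6 = C1


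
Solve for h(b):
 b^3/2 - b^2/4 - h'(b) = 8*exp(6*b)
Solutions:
 h(b) = C1 + b^4/8 - b^3/12 - 4*exp(6*b)/3


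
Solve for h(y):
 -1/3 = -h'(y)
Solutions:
 h(y) = C1 + y/3


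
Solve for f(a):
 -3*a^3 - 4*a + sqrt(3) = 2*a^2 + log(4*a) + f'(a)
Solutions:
 f(a) = C1 - 3*a^4/4 - 2*a^3/3 - 2*a^2 - a*log(a) - a*log(4) + a + sqrt(3)*a


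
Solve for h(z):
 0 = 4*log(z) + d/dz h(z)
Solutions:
 h(z) = C1 - 4*z*log(z) + 4*z


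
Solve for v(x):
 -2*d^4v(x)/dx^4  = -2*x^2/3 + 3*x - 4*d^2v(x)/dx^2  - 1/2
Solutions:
 v(x) = C1 + C2*x + C3*exp(-sqrt(2)*x) + C4*exp(sqrt(2)*x) - x^4/72 + x^3/8 - 7*x^2/48


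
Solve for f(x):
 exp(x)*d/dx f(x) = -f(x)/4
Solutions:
 f(x) = C1*exp(exp(-x)/4)


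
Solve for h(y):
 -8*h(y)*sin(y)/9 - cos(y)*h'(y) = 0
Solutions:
 h(y) = C1*cos(y)^(8/9)


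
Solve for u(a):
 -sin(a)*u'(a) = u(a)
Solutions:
 u(a) = C1*sqrt(cos(a) + 1)/sqrt(cos(a) - 1)


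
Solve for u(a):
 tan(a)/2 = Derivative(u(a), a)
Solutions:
 u(a) = C1 - log(cos(a))/2


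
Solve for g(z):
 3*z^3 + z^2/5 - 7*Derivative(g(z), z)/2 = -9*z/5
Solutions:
 g(z) = C1 + 3*z^4/14 + 2*z^3/105 + 9*z^2/35


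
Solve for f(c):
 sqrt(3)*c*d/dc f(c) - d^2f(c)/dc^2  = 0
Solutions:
 f(c) = C1 + C2*erfi(sqrt(2)*3^(1/4)*c/2)


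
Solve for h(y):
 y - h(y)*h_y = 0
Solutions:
 h(y) = -sqrt(C1 + y^2)
 h(y) = sqrt(C1 + y^2)


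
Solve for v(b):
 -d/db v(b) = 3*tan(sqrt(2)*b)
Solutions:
 v(b) = C1 + 3*sqrt(2)*log(cos(sqrt(2)*b))/2


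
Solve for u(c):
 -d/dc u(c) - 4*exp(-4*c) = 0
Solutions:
 u(c) = C1 + exp(-4*c)


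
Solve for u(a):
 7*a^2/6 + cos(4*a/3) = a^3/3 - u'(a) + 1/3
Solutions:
 u(a) = C1 + a^4/12 - 7*a^3/18 + a/3 - 3*sin(4*a/3)/4


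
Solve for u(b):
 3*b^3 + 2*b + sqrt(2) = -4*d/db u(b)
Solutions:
 u(b) = C1 - 3*b^4/16 - b^2/4 - sqrt(2)*b/4


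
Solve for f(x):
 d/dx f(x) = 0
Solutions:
 f(x) = C1


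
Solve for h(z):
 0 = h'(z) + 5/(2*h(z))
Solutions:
 h(z) = -sqrt(C1 - 5*z)
 h(z) = sqrt(C1 - 5*z)


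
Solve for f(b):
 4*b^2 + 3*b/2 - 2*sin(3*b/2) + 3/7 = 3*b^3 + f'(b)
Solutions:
 f(b) = C1 - 3*b^4/4 + 4*b^3/3 + 3*b^2/4 + 3*b/7 + 4*cos(3*b/2)/3


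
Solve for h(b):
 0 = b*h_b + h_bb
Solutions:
 h(b) = C1 + C2*erf(sqrt(2)*b/2)


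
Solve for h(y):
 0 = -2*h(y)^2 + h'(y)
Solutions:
 h(y) = -1/(C1 + 2*y)


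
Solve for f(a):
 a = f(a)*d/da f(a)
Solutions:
 f(a) = -sqrt(C1 + a^2)
 f(a) = sqrt(C1 + a^2)


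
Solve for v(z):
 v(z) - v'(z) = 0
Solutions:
 v(z) = C1*exp(z)


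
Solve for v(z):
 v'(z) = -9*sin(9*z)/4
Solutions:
 v(z) = C1 + cos(9*z)/4


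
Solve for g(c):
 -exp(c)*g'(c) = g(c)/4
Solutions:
 g(c) = C1*exp(exp(-c)/4)


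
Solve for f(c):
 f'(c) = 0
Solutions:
 f(c) = C1


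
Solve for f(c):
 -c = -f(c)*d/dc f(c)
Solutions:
 f(c) = -sqrt(C1 + c^2)
 f(c) = sqrt(C1 + c^2)


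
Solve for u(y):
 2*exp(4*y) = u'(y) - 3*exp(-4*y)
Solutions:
 u(y) = C1 + exp(4*y)/2 - 3*exp(-4*y)/4


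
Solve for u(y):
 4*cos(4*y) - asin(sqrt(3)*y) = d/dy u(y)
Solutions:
 u(y) = C1 - y*asin(sqrt(3)*y) - sqrt(3)*sqrt(1 - 3*y^2)/3 + sin(4*y)


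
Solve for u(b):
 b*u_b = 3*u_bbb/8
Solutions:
 u(b) = C1 + Integral(C2*airyai(2*3^(2/3)*b/3) + C3*airybi(2*3^(2/3)*b/3), b)


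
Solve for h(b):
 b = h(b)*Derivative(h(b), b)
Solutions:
 h(b) = -sqrt(C1 + b^2)
 h(b) = sqrt(C1 + b^2)


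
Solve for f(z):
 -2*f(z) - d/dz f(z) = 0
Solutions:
 f(z) = C1*exp(-2*z)


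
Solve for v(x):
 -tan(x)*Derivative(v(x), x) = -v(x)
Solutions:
 v(x) = C1*sin(x)


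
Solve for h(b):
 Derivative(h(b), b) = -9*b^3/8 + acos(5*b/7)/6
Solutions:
 h(b) = C1 - 9*b^4/32 + b*acos(5*b/7)/6 - sqrt(49 - 25*b^2)/30


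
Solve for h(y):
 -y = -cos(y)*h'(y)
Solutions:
 h(y) = C1 + Integral(y/cos(y), y)


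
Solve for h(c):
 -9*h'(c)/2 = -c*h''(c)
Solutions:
 h(c) = C1 + C2*c^(11/2)


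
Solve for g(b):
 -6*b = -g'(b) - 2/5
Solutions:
 g(b) = C1 + 3*b^2 - 2*b/5


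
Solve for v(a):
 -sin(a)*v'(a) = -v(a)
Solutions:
 v(a) = C1*sqrt(cos(a) - 1)/sqrt(cos(a) + 1)


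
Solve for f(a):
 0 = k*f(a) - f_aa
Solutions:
 f(a) = C1*exp(-a*sqrt(k)) + C2*exp(a*sqrt(k))


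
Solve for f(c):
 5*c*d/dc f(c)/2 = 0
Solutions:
 f(c) = C1


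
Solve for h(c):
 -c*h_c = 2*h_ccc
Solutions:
 h(c) = C1 + Integral(C2*airyai(-2^(2/3)*c/2) + C3*airybi(-2^(2/3)*c/2), c)


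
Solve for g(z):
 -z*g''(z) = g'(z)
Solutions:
 g(z) = C1 + C2*log(z)


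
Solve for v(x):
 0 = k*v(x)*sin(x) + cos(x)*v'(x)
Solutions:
 v(x) = C1*exp(k*log(cos(x)))


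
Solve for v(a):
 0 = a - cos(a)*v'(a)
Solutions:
 v(a) = C1 + Integral(a/cos(a), a)


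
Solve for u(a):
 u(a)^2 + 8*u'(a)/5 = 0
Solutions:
 u(a) = 8/(C1 + 5*a)


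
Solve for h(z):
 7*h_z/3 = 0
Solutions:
 h(z) = C1


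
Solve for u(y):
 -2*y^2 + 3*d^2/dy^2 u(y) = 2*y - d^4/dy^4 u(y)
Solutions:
 u(y) = C1 + C2*y + C3*sin(sqrt(3)*y) + C4*cos(sqrt(3)*y) + y^4/18 + y^3/9 - 2*y^2/9


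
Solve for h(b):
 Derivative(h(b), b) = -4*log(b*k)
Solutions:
 h(b) = C1 - 4*b*log(b*k) + 4*b


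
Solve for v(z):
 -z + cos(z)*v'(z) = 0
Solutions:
 v(z) = C1 + Integral(z/cos(z), z)


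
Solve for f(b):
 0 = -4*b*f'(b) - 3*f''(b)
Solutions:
 f(b) = C1 + C2*erf(sqrt(6)*b/3)


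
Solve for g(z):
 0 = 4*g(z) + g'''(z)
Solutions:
 g(z) = C3*exp(-2^(2/3)*z) + (C1*sin(2^(2/3)*sqrt(3)*z/2) + C2*cos(2^(2/3)*sqrt(3)*z/2))*exp(2^(2/3)*z/2)


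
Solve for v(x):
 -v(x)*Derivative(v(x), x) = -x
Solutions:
 v(x) = -sqrt(C1 + x^2)
 v(x) = sqrt(C1 + x^2)


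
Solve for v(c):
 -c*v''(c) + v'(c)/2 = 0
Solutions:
 v(c) = C1 + C2*c^(3/2)


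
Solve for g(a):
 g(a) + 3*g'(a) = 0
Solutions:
 g(a) = C1*exp(-a/3)


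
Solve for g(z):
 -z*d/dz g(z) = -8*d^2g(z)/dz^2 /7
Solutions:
 g(z) = C1 + C2*erfi(sqrt(7)*z/4)


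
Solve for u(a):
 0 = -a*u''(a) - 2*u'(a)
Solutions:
 u(a) = C1 + C2/a


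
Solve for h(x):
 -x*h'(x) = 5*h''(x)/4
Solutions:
 h(x) = C1 + C2*erf(sqrt(10)*x/5)


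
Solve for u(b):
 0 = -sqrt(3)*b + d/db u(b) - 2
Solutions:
 u(b) = C1 + sqrt(3)*b^2/2 + 2*b


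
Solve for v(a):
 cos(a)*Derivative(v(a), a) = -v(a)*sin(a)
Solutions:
 v(a) = C1*cos(a)


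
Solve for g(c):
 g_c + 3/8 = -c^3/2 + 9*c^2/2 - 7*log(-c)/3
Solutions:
 g(c) = C1 - c^4/8 + 3*c^3/2 - 7*c*log(-c)/3 + 47*c/24


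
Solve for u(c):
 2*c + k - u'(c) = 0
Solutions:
 u(c) = C1 + c^2 + c*k


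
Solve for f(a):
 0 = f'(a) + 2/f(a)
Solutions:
 f(a) = -sqrt(C1 - 4*a)
 f(a) = sqrt(C1 - 4*a)


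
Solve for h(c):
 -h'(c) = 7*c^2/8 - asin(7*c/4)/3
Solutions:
 h(c) = C1 - 7*c^3/24 + c*asin(7*c/4)/3 + sqrt(16 - 49*c^2)/21


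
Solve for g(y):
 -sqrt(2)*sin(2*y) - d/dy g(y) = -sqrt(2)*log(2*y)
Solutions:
 g(y) = C1 + sqrt(2)*y*(log(y) - 1) + sqrt(2)*y*log(2) + sqrt(2)*cos(2*y)/2


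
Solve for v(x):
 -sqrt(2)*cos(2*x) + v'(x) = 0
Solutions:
 v(x) = C1 + sqrt(2)*sin(2*x)/2


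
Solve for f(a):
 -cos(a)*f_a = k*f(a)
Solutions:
 f(a) = C1*exp(k*(log(sin(a) - 1) - log(sin(a) + 1))/2)


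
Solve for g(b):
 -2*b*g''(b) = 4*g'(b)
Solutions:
 g(b) = C1 + C2/b


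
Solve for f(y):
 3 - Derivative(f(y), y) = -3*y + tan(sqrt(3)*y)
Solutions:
 f(y) = C1 + 3*y^2/2 + 3*y + sqrt(3)*log(cos(sqrt(3)*y))/3


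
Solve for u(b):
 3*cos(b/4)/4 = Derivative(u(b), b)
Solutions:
 u(b) = C1 + 3*sin(b/4)


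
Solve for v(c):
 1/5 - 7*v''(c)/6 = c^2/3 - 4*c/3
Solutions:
 v(c) = C1 + C2*c - c^4/42 + 4*c^3/21 + 3*c^2/35


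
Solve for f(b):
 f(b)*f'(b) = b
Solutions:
 f(b) = -sqrt(C1 + b^2)
 f(b) = sqrt(C1 + b^2)


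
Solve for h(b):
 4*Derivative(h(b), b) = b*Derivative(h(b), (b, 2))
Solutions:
 h(b) = C1 + C2*b^5


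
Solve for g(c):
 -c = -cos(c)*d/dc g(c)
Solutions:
 g(c) = C1 + Integral(c/cos(c), c)


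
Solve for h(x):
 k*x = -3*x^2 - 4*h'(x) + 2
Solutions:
 h(x) = C1 - k*x^2/8 - x^3/4 + x/2


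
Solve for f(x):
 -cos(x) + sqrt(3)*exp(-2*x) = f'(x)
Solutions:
 f(x) = C1 - sin(x) - sqrt(3)*exp(-2*x)/2


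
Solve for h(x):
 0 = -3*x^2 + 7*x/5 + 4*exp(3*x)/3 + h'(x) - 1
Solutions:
 h(x) = C1 + x^3 - 7*x^2/10 + x - 4*exp(3*x)/9


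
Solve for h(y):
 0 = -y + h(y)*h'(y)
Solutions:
 h(y) = -sqrt(C1 + y^2)
 h(y) = sqrt(C1 + y^2)


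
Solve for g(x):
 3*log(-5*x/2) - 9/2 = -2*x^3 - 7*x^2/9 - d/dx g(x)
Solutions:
 g(x) = C1 - x^4/2 - 7*x^3/27 - 3*x*log(-x) + x*(-3*log(5) + 3*log(2) + 15/2)


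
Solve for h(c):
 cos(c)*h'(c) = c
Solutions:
 h(c) = C1 + Integral(c/cos(c), c)


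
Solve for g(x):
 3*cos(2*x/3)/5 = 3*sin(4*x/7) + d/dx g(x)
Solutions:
 g(x) = C1 + 9*sin(2*x/3)/10 + 21*cos(4*x/7)/4


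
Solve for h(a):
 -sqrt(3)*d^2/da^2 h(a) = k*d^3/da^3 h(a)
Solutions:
 h(a) = C1 + C2*a + C3*exp(-sqrt(3)*a/k)


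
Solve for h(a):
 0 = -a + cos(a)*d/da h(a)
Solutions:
 h(a) = C1 + Integral(a/cos(a), a)


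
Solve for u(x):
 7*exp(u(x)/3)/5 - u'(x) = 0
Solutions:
 u(x) = 3*log(-1/(C1 + 7*x)) + 3*log(15)


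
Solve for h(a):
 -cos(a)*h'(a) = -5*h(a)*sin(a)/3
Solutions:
 h(a) = C1/cos(a)^(5/3)


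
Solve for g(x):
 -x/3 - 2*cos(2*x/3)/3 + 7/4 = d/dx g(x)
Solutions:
 g(x) = C1 - x^2/6 + 7*x/4 - sin(2*x/3)


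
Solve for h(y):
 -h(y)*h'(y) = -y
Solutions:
 h(y) = -sqrt(C1 + y^2)
 h(y) = sqrt(C1 + y^2)


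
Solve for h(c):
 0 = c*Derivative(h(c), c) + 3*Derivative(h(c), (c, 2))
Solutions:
 h(c) = C1 + C2*erf(sqrt(6)*c/6)


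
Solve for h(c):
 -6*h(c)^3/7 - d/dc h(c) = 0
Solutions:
 h(c) = -sqrt(14)*sqrt(-1/(C1 - 6*c))/2
 h(c) = sqrt(14)*sqrt(-1/(C1 - 6*c))/2


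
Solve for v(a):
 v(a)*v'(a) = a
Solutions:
 v(a) = -sqrt(C1 + a^2)
 v(a) = sqrt(C1 + a^2)


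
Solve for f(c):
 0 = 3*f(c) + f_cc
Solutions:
 f(c) = C1*sin(sqrt(3)*c) + C2*cos(sqrt(3)*c)


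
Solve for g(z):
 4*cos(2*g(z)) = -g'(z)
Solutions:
 g(z) = -asin((C1 + exp(16*z))/(C1 - exp(16*z)))/2 + pi/2
 g(z) = asin((C1 + exp(16*z))/(C1 - exp(16*z)))/2


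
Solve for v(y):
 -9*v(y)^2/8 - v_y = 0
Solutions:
 v(y) = 8/(C1 + 9*y)


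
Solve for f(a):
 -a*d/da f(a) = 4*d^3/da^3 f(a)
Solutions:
 f(a) = C1 + Integral(C2*airyai(-2^(1/3)*a/2) + C3*airybi(-2^(1/3)*a/2), a)


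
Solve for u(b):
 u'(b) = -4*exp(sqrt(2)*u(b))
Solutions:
 u(b) = sqrt(2)*(2*log(1/(C1 + 4*b)) - log(2))/4


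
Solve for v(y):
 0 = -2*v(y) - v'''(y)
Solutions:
 v(y) = C3*exp(-2^(1/3)*y) + (C1*sin(2^(1/3)*sqrt(3)*y/2) + C2*cos(2^(1/3)*sqrt(3)*y/2))*exp(2^(1/3)*y/2)


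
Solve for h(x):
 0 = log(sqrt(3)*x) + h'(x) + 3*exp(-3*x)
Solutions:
 h(x) = C1 - x*log(x) + x*(1 - log(3)/2) + exp(-3*x)


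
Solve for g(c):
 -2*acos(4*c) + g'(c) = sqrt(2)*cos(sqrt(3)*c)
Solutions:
 g(c) = C1 + 2*c*acos(4*c) - sqrt(1 - 16*c^2)/2 + sqrt(6)*sin(sqrt(3)*c)/3


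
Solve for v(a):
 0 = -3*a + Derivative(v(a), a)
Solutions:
 v(a) = C1 + 3*a^2/2


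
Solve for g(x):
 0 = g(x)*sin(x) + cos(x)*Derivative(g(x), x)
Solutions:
 g(x) = C1*cos(x)


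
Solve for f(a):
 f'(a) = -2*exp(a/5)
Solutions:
 f(a) = C1 - 10*exp(a/5)


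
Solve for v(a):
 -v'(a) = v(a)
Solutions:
 v(a) = C1*exp(-a)


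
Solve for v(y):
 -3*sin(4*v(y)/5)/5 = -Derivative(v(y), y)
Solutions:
 -3*y/5 + 5*log(cos(4*v(y)/5) - 1)/8 - 5*log(cos(4*v(y)/5) + 1)/8 = C1


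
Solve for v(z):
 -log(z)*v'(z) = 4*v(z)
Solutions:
 v(z) = C1*exp(-4*li(z))


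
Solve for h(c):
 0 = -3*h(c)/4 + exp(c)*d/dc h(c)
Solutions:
 h(c) = C1*exp(-3*exp(-c)/4)


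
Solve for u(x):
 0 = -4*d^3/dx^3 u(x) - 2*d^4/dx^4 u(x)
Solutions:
 u(x) = C1 + C2*x + C3*x^2 + C4*exp(-2*x)


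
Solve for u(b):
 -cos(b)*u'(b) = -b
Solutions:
 u(b) = C1 + Integral(b/cos(b), b)


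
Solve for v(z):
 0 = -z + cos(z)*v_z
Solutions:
 v(z) = C1 + Integral(z/cos(z), z)


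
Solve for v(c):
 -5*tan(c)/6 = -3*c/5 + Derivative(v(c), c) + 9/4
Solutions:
 v(c) = C1 + 3*c^2/10 - 9*c/4 + 5*log(cos(c))/6


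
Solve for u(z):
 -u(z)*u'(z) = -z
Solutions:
 u(z) = -sqrt(C1 + z^2)
 u(z) = sqrt(C1 + z^2)
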